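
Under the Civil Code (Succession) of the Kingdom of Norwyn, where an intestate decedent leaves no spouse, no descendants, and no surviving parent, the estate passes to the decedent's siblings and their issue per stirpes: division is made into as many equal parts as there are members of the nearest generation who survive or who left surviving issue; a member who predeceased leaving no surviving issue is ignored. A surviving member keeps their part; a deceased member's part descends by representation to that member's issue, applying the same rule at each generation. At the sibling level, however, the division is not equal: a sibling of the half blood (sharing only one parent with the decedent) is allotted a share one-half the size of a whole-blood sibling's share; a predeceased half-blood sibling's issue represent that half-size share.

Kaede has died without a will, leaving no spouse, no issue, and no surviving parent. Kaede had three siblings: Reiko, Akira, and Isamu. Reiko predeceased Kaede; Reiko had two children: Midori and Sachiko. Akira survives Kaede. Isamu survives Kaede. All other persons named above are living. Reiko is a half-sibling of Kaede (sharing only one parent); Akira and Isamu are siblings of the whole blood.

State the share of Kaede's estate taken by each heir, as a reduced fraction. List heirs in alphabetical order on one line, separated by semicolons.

Akira 2/5; Isamu 2/5; Midori 1/10; Sachiko 1/10

No spouse, descendants, or parent survives, so the estate passes to Kaede's siblings per stirpes.
Half-blood siblings count for one-half the weight of whole-blood siblings at the initial division.
Dividing 1 in proportion to weights (total weight 5/2): Reiko (weight 1/2) → 1/5; Akira (weight 1) → 2/5; Isamu (weight 1) → 2/5.
Reiko predeceased; the 1/5 allotted to Reiko's branch passes to Reiko's issue by representation.
The 1/5 is divided into 2 equal shares of 1/10 among Midori, Sachiko.
Midori is living and takes 1/10.
Sachiko is living and takes 1/10.
Akira is living and takes 2/5.
Isamu is living and takes 2/5.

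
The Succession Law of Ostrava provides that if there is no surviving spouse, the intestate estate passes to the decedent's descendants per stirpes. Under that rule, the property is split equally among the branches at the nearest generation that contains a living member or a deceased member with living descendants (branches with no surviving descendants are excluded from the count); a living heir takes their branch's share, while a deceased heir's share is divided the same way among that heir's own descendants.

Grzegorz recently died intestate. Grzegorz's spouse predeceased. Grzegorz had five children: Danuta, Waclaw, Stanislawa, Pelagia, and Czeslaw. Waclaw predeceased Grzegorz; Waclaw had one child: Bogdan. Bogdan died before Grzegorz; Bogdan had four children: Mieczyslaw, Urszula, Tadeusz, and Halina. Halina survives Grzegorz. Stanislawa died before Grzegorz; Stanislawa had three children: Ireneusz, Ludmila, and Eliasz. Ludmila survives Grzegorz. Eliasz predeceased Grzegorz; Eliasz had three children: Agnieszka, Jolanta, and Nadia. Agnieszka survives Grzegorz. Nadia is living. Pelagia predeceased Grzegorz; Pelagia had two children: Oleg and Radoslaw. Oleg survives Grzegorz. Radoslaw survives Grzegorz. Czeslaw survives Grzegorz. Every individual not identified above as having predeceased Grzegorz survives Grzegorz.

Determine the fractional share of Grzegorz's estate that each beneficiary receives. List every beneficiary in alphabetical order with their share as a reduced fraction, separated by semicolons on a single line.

Agnieszka 1/45; Czeslaw 1/5; Danuta 1/5; Halina 1/20; Ireneusz 1/15; Jolanta 1/45; Ludmila 1/15; Mieczyslaw 1/20; Nadia 1/45; Oleg 1/10; Radoslaw 1/10; Tadeusz 1/20; Urszula 1/20

There is no surviving spouse, so the entire estate passes to Grzegorz's descendants per stirpes.
The estate is divided into 5 equal shares of 1/5 among Danuta, Waclaw, Stanislawa, Pelagia, Czeslaw.
Danuta is living and takes 1/5.
Waclaw predeceased; the 1/5 allotted to Waclaw's branch passes to Waclaw's issue by representation.
Bogdan's line is the sole branch at this level, so the full 1/5 passes to Bogdan's issue by representation.
The 1/5 is divided into 4 equal shares of 1/20 among Mieczyslaw, Urszula, Tadeusz, Halina.
Mieczyslaw is living and takes 1/20.
Urszula is living and takes 1/20.
Tadeusz is living and takes 1/20.
Halina is living and takes 1/20.
Stanislawa predeceased; the 1/5 allotted to Stanislawa's branch passes to Stanislawa's issue by representation.
The 1/5 is divided into 3 equal shares of 1/15 among Ireneusz, Ludmila, Eliasz.
Ireneusz is living and takes 1/15.
Ludmila is living and takes 1/15.
Eliasz predeceased; the 1/15 allotted to Eliasz's branch passes to Eliasz's issue by representation.
The 1/15 is divided into 3 equal shares of 1/45 among Agnieszka, Jolanta, Nadia.
Agnieszka is living and takes 1/45.
Jolanta is living and takes 1/45.
Nadia is living and takes 1/45.
Pelagia predeceased; the 1/5 allotted to Pelagia's branch passes to Pelagia's issue by representation.
The 1/5 is divided into 2 equal shares of 1/10 among Oleg, Radoslaw.
Oleg is living and takes 1/10.
Radoslaw is living and takes 1/10.
Czeslaw is living and takes 1/5.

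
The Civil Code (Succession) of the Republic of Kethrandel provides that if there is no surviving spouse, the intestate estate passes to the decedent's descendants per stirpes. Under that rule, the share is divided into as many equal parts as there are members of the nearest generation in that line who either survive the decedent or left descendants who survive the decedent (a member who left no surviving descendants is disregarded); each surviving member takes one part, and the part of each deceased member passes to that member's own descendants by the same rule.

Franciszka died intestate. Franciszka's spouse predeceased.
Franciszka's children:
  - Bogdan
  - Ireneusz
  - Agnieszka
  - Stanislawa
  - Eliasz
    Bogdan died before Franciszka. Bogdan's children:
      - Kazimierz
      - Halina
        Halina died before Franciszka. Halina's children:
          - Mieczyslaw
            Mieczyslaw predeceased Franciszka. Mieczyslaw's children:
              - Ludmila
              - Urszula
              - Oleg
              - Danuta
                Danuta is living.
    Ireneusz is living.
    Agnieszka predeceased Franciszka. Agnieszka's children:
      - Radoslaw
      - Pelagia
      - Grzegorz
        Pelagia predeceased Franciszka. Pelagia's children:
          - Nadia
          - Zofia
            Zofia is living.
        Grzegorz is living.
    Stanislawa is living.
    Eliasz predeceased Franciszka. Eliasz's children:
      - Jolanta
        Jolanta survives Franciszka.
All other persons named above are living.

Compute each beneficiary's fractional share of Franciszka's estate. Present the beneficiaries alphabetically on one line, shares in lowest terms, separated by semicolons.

Danuta 1/40; Grzegorz 1/15; Ireneusz 1/5; Jolanta 1/5; Kazimierz 1/10; Ludmila 1/40; Nadia 1/30; Oleg 1/40; Radoslaw 1/15; Stanislawa 1/5; Urszula 1/40; Zofia 1/30

There is no surviving spouse, so the entire estate passes to Franciszka's descendants per stirpes.
The estate is divided into 5 equal shares of 1/5 among Bogdan, Ireneusz, Agnieszka, Stanislawa, Eliasz.
Bogdan predeceased; the 1/5 allotted to Bogdan's branch passes to Bogdan's issue by representation.
The 1/5 is divided into 2 equal shares of 1/10 among Kazimierz, Halina.
Kazimierz is living and takes 1/10.
Halina predeceased; the 1/10 allotted to Halina's branch passes to Halina's issue by representation.
Mieczyslaw's line is the sole branch at this level, so the full 1/10 passes to Mieczyslaw's issue by representation.
The 1/10 is divided into 4 equal shares of 1/40 among Ludmila, Urszula, Oleg, Danuta.
Ludmila is living and takes 1/40.
Urszula is living and takes 1/40.
Oleg is living and takes 1/40.
Danuta is living and takes 1/40.
Ireneusz is living and takes 1/5.
Agnieszka predeceased; the 1/5 allotted to Agnieszka's branch passes to Agnieszka's issue by representation.
The 1/5 is divided into 3 equal shares of 1/15 among Radoslaw, Pelagia, Grzegorz.
Radoslaw is living and takes 1/15.
Pelagia predeceased; the 1/15 allotted to Pelagia's branch passes to Pelagia's issue by representation.
The 1/15 is divided into 2 equal shares of 1/30 among Nadia, Zofia.
Nadia is living and takes 1/30.
Zofia is living and takes 1/30.
Grzegorz is living and takes 1/15.
Stanislawa is living and takes 1/5.
Eliasz predeceased; the 1/5 allotted to Eliasz's branch passes to Eliasz's issue by representation.
Jolanta is the sole taker at this level and receives the full 1/5.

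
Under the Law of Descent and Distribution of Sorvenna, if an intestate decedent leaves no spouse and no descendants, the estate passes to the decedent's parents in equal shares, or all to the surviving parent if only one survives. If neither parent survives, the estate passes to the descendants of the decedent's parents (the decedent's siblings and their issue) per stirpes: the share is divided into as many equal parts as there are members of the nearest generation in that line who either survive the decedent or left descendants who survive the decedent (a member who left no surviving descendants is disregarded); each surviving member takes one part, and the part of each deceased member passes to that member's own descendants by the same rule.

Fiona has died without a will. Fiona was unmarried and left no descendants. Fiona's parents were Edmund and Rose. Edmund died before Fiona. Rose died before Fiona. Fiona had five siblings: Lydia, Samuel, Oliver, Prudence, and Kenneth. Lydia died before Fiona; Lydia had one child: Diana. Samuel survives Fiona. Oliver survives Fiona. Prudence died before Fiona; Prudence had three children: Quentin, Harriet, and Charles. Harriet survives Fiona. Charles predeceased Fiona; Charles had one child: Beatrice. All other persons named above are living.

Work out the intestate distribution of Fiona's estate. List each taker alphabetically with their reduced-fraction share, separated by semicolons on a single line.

Neither parent survives and there are no descendants, so the estate passes to Fiona's siblings and their issue per stirpes.
The estate is divided into 5 equal shares of 1/5 among Lydia, Samuel, Oliver, Prudence, Kenneth.
Lydia predeceased; the 1/5 allotted to Lydia's branch passes to Lydia's issue by representation.
Diana is the sole taker at this level and receives the full 1/5.
Samuel is living and takes 1/5.
Oliver is living and takes 1/5.
Prudence predeceased; the 1/5 allotted to Prudence's branch passes to Prudence's issue by representation.
The 1/5 is divided into 3 equal shares of 1/15 among Quentin, Harriet, Charles.
Quentin is living and takes 1/15.
Harriet is living and takes 1/15.
Charles predeceased; the 1/15 allotted to Charles's branch passes to Charles's issue by representation.
Beatrice is the sole taker at this level and receives the full 1/15.
Kenneth is living and takes 1/5.

Beatrice 1/15; Diana 1/5; Harriet 1/15; Kenneth 1/5; Oliver 1/5; Quentin 1/15; Samuel 1/5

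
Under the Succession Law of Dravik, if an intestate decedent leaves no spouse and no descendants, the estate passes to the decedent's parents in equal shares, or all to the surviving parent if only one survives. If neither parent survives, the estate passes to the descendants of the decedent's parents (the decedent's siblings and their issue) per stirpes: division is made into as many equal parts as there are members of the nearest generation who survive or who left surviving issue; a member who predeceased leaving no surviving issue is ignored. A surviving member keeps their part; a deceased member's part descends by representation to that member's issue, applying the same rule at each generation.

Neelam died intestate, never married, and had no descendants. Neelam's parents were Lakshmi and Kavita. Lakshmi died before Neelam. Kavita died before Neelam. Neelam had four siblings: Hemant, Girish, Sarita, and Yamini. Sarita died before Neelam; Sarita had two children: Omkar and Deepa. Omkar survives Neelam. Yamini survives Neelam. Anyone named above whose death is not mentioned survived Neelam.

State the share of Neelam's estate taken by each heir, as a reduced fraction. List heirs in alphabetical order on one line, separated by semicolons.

Deepa 1/8; Girish 1/4; Hemant 1/4; Omkar 1/8; Yamini 1/4

Neither parent survives and there are no descendants, so the estate passes to Neelam's siblings and their issue per stirpes.
The estate is divided into 4 equal shares of 1/4 among Hemant, Girish, Sarita, Yamini.
Hemant is living and takes 1/4.
Girish is living and takes 1/4.
Sarita predeceased; the 1/4 allotted to Sarita's branch passes to Sarita's issue by representation.
The 1/4 is divided into 2 equal shares of 1/8 among Omkar, Deepa.
Omkar is living and takes 1/8.
Deepa is living and takes 1/8.
Yamini is living and takes 1/4.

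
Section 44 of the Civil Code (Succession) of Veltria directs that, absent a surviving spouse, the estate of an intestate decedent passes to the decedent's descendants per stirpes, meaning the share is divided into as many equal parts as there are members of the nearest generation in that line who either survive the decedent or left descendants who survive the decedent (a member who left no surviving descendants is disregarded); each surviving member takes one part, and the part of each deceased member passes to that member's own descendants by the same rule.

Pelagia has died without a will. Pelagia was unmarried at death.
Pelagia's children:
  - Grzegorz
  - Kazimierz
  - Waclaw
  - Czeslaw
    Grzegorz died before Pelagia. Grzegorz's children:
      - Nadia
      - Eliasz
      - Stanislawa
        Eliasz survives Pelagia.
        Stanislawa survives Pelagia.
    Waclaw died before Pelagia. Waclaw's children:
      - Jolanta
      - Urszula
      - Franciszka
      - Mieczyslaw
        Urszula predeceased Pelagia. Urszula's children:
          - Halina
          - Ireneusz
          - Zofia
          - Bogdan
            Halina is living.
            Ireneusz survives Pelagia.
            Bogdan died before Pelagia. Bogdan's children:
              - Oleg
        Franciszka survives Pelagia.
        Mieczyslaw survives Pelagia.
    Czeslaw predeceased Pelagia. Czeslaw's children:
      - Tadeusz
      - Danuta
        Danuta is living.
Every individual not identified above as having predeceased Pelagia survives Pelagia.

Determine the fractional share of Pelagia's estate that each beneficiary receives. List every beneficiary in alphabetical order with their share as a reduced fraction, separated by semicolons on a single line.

There is no surviving spouse, so the entire estate passes to Pelagia's descendants per stirpes.
The estate is divided into 4 equal shares of 1/4 among Grzegorz, Kazimierz, Waclaw, Czeslaw.
Grzegorz predeceased; the 1/4 allotted to Grzegorz's branch passes to Grzegorz's issue by representation.
The 1/4 is divided into 3 equal shares of 1/12 among Nadia, Eliasz, Stanislawa.
Nadia is living and takes 1/12.
Eliasz is living and takes 1/12.
Stanislawa is living and takes 1/12.
Kazimierz is living and takes 1/4.
Waclaw predeceased; the 1/4 allotted to Waclaw's branch passes to Waclaw's issue by representation.
The 1/4 is divided into 4 equal shares of 1/16 among Jolanta, Urszula, Franciszka, Mieczyslaw.
Jolanta is living and takes 1/16.
Urszula predeceased; the 1/16 allotted to Urszula's branch passes to Urszula's issue by representation.
The 1/16 is divided into 4 equal shares of 1/64 among Halina, Ireneusz, Zofia, Bogdan.
Halina is living and takes 1/64.
Ireneusz is living and takes 1/64.
Zofia is living and takes 1/64.
Bogdan predeceased; the 1/64 allotted to Bogdan's branch passes to Bogdan's issue by representation.
Oleg is the sole taker at this level and receives the full 1/64.
Franciszka is living and takes 1/16.
Mieczyslaw is living and takes 1/16.
Czeslaw predeceased; the 1/4 allotted to Czeslaw's branch passes to Czeslaw's issue by representation.
The 1/4 is divided into 2 equal shares of 1/8 among Tadeusz, Danuta.
Tadeusz is living and takes 1/8.
Danuta is living and takes 1/8.

Danuta 1/8; Eliasz 1/12; Franciszka 1/16; Halina 1/64; Ireneusz 1/64; Jolanta 1/16; Kazimierz 1/4; Mieczyslaw 1/16; Nadia 1/12; Oleg 1/64; Stanislawa 1/12; Tadeusz 1/8; Zofia 1/64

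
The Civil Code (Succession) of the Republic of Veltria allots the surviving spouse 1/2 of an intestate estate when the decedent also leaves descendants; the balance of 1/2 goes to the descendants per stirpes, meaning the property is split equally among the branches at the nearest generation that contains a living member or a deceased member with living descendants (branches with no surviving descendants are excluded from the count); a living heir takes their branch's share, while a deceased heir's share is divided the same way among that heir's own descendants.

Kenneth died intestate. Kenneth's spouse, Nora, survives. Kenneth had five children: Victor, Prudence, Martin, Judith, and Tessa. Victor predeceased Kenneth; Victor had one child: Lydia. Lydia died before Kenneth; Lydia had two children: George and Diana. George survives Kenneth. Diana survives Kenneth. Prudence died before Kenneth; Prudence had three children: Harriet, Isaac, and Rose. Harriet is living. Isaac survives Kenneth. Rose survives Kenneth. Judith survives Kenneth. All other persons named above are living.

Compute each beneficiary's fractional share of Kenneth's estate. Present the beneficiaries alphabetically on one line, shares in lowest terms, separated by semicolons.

Diana 1/20; George 1/20; Harriet 1/30; Isaac 1/30; Judith 1/10; Martin 1/10; Nora 1/2; Rose 1/30; Tessa 1/10

Nora, as surviving spouse, takes 1/2.
The remaining 1/2 passes to Kenneth's descendants per stirpes.
The 1/2 is divided into 5 equal shares of 1/10 among Victor, Prudence, Martin, Judith, Tessa.
Victor predeceased; the 1/10 allotted to Victor's branch passes to Victor's issue by representation.
Lydia's line is the sole branch at this level, so the full 1/10 passes to Lydia's issue by representation.
The 1/10 is divided into 2 equal shares of 1/20 among George, Diana.
George is living and takes 1/20.
Diana is living and takes 1/20.
Prudence predeceased; the 1/10 allotted to Prudence's branch passes to Prudence's issue by representation.
The 1/10 is divided into 3 equal shares of 1/30 among Harriet, Isaac, Rose.
Harriet is living and takes 1/30.
Isaac is living and takes 1/30.
Rose is living and takes 1/30.
Martin is living and takes 1/10.
Judith is living and takes 1/10.
Tessa is living and takes 1/10.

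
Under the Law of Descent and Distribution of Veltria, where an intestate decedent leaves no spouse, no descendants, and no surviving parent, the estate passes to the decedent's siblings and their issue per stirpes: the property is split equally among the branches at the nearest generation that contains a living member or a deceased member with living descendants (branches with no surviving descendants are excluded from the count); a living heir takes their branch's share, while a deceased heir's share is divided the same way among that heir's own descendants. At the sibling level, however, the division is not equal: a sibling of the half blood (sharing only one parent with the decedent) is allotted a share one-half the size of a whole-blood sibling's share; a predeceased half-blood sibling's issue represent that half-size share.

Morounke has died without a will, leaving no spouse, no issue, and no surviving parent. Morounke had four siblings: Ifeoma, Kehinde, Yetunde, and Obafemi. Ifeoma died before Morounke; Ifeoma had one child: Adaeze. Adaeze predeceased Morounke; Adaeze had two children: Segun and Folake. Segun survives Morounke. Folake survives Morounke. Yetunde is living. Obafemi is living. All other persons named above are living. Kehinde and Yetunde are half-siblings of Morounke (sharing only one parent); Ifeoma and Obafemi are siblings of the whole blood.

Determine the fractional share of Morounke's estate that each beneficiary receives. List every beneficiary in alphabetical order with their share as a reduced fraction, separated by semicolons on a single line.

Folake 1/6; Kehinde 1/6; Obafemi 1/3; Segun 1/6; Yetunde 1/6

No spouse, descendants, or parent survives, so the estate passes to Morounke's siblings per stirpes.
Half-blood siblings count for one-half the weight of whole-blood siblings at the initial division.
Dividing 1 in proportion to weights (total weight 3): Ifeoma (weight 1) → 1/3; Kehinde (weight 1/2) → 1/6; Yetunde (weight 1/2) → 1/6; Obafemi (weight 1) → 1/3.
Ifeoma predeceased; the 1/3 allotted to Ifeoma's branch passes to Ifeoma's issue by representation.
Adaeze's line is the sole branch at this level, so the full 1/3 passes to Adaeze's issue by representation.
The 1/3 is divided into 2 equal shares of 1/6 among Segun, Folake.
Segun is living and takes 1/6.
Folake is living and takes 1/6.
Kehinde is living and takes 1/6.
Yetunde is living and takes 1/6.
Obafemi is living and takes 1/3.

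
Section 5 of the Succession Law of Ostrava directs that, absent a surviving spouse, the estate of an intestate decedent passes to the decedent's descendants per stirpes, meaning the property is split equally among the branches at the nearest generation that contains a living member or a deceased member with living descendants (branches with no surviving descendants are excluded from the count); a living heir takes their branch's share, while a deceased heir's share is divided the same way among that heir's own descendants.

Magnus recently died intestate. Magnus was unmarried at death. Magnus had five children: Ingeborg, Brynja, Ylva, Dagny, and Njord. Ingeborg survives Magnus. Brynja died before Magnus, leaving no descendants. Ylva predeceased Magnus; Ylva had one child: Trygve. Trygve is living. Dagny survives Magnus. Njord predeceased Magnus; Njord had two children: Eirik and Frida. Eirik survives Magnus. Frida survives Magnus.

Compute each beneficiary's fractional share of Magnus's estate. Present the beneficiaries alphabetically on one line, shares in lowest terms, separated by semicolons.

Dagny 1/4; Eirik 1/8; Frida 1/8; Ingeborg 1/4; Trygve 1/4

There is no surviving spouse, so the entire estate passes to Magnus's descendants per stirpes.
Brynja left no surviving issue, so that branch lapses and is disregarded.
The estate is divided into 4 equal shares of 1/4 among Ingeborg, Ylva, Dagny, Njord.
Ingeborg is living and takes 1/4.
Ylva predeceased; the 1/4 allotted to Ylva's branch passes to Ylva's issue by representation.
Trygve is the sole taker at this level and receives the full 1/4.
Dagny is living and takes 1/4.
Njord predeceased; the 1/4 allotted to Njord's branch passes to Njord's issue by representation.
The 1/4 is divided into 2 equal shares of 1/8 among Eirik, Frida.
Eirik is living and takes 1/8.
Frida is living and takes 1/8.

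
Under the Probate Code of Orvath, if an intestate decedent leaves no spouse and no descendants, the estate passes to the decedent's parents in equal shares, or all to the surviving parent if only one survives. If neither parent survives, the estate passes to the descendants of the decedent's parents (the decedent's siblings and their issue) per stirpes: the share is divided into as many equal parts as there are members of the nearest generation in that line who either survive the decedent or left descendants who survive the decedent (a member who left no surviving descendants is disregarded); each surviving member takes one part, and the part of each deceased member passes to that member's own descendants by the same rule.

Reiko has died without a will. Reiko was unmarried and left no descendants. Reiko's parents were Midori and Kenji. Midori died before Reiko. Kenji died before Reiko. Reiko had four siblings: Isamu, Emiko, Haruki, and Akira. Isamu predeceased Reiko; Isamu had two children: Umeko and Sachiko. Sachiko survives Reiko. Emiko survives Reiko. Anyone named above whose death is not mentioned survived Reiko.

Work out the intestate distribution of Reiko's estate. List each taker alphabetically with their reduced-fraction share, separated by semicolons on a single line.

Akira 1/4; Emiko 1/4; Haruki 1/4; Sachiko 1/8; Umeko 1/8

Neither parent survives and there are no descendants, so the estate passes to Reiko's siblings and their issue per stirpes.
The estate is divided into 4 equal shares of 1/4 among Isamu, Emiko, Haruki, Akira.
Isamu predeceased; the 1/4 allotted to Isamu's branch passes to Isamu's issue by representation.
The 1/4 is divided into 2 equal shares of 1/8 among Umeko, Sachiko.
Umeko is living and takes 1/8.
Sachiko is living and takes 1/8.
Emiko is living and takes 1/4.
Haruki is living and takes 1/4.
Akira is living and takes 1/4.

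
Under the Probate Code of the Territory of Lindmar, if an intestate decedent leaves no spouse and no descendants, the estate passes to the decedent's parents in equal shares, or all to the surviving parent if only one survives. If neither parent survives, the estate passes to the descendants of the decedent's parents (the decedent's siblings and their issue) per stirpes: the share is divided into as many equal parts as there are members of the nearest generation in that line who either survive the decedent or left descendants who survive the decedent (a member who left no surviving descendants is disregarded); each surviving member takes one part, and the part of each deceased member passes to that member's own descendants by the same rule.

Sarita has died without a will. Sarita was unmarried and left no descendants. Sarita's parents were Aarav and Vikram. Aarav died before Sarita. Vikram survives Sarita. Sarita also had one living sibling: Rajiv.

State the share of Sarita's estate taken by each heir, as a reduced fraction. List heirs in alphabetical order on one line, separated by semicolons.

Vikram 1

Only one parent, Vikram, survives, so Vikram takes the entire estate. The siblings take nothing because a surviving parent has priority.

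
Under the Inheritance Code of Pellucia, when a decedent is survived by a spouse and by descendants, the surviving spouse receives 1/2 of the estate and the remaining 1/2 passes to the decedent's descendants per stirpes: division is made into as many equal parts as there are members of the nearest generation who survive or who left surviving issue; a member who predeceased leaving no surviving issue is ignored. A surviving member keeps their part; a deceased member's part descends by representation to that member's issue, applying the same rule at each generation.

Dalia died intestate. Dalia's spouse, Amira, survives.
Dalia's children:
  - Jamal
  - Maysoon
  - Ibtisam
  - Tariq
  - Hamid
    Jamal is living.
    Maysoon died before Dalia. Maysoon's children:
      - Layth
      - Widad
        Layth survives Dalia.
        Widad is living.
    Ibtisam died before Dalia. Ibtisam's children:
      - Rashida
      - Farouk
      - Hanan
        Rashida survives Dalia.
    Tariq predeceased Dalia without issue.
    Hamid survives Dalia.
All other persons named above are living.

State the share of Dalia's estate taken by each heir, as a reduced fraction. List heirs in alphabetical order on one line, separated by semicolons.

Amira 1/2; Farouk 1/24; Hamid 1/8; Hanan 1/24; Jamal 1/8; Layth 1/16; Rashida 1/24; Widad 1/16

Amira, as surviving spouse, takes 1/2.
The remaining 1/2 passes to Dalia's descendants per stirpes.
Tariq left no surviving issue, so that branch lapses and is disregarded.
The 1/2 is divided into 4 equal shares of 1/8 among Jamal, Maysoon, Ibtisam, Hamid.
Jamal is living and takes 1/8.
Maysoon predeceased; the 1/8 allotted to Maysoon's branch passes to Maysoon's issue by representation.
The 1/8 is divided into 2 equal shares of 1/16 among Layth, Widad.
Layth is living and takes 1/16.
Widad is living and takes 1/16.
Ibtisam predeceased; the 1/8 allotted to Ibtisam's branch passes to Ibtisam's issue by representation.
The 1/8 is divided into 3 equal shares of 1/24 among Rashida, Farouk, Hanan.
Rashida is living and takes 1/24.
Farouk is living and takes 1/24.
Hanan is living and takes 1/24.
Hamid is living and takes 1/8.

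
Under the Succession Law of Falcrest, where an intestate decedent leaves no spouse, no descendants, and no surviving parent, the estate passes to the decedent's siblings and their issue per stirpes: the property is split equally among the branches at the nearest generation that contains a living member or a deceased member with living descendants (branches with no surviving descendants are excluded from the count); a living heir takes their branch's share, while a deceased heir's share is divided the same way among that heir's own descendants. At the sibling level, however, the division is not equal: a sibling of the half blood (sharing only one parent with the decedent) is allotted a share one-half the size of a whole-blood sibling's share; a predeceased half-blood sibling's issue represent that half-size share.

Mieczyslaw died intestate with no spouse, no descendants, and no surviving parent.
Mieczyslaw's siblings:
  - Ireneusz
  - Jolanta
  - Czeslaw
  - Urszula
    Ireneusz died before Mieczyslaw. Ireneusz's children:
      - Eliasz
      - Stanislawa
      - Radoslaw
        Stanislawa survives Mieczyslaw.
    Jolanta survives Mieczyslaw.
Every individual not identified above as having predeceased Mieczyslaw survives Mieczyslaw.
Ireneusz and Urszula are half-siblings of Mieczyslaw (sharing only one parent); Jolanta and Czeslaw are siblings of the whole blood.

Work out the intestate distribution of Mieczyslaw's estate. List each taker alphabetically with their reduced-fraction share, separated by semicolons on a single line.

Czeslaw 1/3; Eliasz 1/18; Jolanta 1/3; Radoslaw 1/18; Stanislawa 1/18; Urszula 1/6

No spouse, descendants, or parent survives, so the estate passes to Mieczyslaw's siblings per stirpes.
Half-blood siblings count for one-half the weight of whole-blood siblings at the initial division.
Dividing 1 in proportion to weights (total weight 3): Ireneusz (weight 1/2) → 1/6; Jolanta (weight 1) → 1/3; Czeslaw (weight 1) → 1/3; Urszula (weight 1/2) → 1/6.
Ireneusz predeceased; the 1/6 allotted to Ireneusz's branch passes to Ireneusz's issue by representation.
The 1/6 is divided into 3 equal shares of 1/18 among Eliasz, Stanislawa, Radoslaw.
Eliasz is living and takes 1/18.
Stanislawa is living and takes 1/18.
Radoslaw is living and takes 1/18.
Jolanta is living and takes 1/3.
Czeslaw is living and takes 1/3.
Urszula is living and takes 1/6.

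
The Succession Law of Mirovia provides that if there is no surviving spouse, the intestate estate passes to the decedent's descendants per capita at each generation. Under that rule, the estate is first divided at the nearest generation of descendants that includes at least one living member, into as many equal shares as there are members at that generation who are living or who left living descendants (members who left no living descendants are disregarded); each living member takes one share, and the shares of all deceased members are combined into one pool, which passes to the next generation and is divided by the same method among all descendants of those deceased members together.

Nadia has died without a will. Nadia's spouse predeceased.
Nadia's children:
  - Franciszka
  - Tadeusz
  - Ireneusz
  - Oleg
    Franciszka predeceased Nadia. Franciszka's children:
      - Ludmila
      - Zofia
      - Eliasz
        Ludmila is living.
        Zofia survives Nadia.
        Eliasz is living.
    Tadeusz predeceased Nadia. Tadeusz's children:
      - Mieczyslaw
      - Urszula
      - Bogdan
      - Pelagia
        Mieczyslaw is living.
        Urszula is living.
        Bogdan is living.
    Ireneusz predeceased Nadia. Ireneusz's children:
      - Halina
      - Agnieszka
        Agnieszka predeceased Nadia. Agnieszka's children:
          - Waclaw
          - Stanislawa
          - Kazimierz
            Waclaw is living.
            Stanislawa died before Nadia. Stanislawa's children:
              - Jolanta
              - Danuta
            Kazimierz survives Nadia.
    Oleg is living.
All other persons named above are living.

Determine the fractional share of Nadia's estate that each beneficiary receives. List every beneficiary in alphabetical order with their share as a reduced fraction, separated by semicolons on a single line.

Bogdan 1/12; Danuta 1/72; Eliasz 1/12; Halina 1/12; Jolanta 1/72; Kazimierz 1/36; Ludmila 1/12; Mieczyslaw 1/12; Oleg 1/4; Pelagia 1/12; Urszula 1/12; Waclaw 1/36; Zofia 1/12

There is no surviving spouse, so the entire estate passes to Nadia's descendants per capita at each generation.
At generation 1 (Franciszka, Tadeusz, Ireneusz, Oleg) there are 4 shares of (1)/4 = 1/4 each.
Living: Oleg — each takes 1/4.
Deceased: Franciszka, Tadeusz, and Ireneusz. Their combined 3/4 is pooled and carried to generation 2.
At generation 2 (Ludmila, Zofia, Eliasz, Mieczyslaw, Urszula, Bogdan, Pelagia, Halina, Agnieszka) there are 9 shares of (3/4)/9 = 1/12 each.
Living: Ludmila, Zofia, Eliasz, Mieczyslaw, Urszula, Bogdan, Pelagia, and Halina — each takes 1/12.
Deceased: Agnieszka. That 1/12 share is carried to generation 3.
At generation 3 (Waclaw, Stanislawa, Kazimierz) there are 3 shares of (1/12)/3 = 1/36 each.
Living: Waclaw and Kazimierz — each takes 1/36.
Deceased: Stanislawa. That 1/36 share is carried to generation 4.
At generation 4 (Jolanta, Danuta) there are 2 shares of (1/36)/2 = 1/72 each.
Living: Jolanta and Danuta — each takes 1/72.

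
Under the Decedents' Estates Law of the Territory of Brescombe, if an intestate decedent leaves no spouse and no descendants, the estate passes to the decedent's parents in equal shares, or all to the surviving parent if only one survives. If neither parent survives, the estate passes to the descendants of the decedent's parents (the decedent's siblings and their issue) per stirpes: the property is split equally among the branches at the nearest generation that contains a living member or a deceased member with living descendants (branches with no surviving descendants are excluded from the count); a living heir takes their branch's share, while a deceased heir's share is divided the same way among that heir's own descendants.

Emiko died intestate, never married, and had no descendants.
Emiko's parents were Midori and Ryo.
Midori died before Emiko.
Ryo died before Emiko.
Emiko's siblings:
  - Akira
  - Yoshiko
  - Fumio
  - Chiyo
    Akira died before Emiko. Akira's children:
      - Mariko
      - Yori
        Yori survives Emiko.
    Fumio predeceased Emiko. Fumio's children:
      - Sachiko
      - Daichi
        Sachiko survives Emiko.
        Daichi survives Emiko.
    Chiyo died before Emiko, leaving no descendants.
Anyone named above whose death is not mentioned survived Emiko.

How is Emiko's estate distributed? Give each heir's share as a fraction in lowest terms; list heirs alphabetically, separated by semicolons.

Neither parent survives and there are no descendants, so the estate passes to Emiko's siblings and their issue per stirpes.
Chiyo left no surviving issue, so that branch lapses and is disregarded.
The estate is divided into 3 equal shares of 1/3 among Akira, Yoshiko, Fumio.
Akira predeceased; the 1/3 allotted to Akira's branch passes to Akira's issue by representation.
The 1/3 is divided into 2 equal shares of 1/6 among Mariko, Yori.
Mariko is living and takes 1/6.
Yori is living and takes 1/6.
Yoshiko is living and takes 1/3.
Fumio predeceased; the 1/3 allotted to Fumio's branch passes to Fumio's issue by representation.
The 1/3 is divided into 2 equal shares of 1/6 among Sachiko, Daichi.
Sachiko is living and takes 1/6.
Daichi is living and takes 1/6.

Daichi 1/6; Mariko 1/6; Sachiko 1/6; Yori 1/6; Yoshiko 1/3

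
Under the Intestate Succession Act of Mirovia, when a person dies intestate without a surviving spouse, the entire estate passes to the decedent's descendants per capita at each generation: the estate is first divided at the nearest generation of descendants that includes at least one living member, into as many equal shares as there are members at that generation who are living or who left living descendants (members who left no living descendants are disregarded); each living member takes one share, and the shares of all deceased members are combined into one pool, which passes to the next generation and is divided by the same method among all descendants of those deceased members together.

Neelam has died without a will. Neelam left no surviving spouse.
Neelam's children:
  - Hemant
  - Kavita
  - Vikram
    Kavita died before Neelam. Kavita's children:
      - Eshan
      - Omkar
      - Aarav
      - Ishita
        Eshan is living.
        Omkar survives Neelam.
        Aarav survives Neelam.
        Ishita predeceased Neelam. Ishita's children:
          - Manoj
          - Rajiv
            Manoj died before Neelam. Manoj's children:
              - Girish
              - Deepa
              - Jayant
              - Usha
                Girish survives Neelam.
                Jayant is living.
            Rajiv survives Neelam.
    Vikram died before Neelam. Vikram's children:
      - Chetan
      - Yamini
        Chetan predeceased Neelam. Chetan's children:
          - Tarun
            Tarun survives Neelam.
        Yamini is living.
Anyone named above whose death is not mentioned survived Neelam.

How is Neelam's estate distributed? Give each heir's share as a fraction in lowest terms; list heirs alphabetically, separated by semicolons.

Aarav 1/9; Deepa 1/54; Eshan 1/9; Girish 1/54; Hemant 1/3; Jayant 1/54; Omkar 1/9; Rajiv 2/27; Tarun 2/27; Usha 1/54; Yamini 1/9

There is no surviving spouse, so the entire estate passes to Neelam's descendants per capita at each generation.
At generation 1 (Hemant, Kavita, Vikram) there are 3 shares of (1)/3 = 1/3 each.
Living: Hemant — each takes 1/3.
Deceased: Kavita and Vikram. Their combined 2/3 is pooled and carried to generation 2.
At generation 2 (Eshan, Omkar, Aarav, Ishita, Chetan, Yamini) there are 6 shares of (2/3)/6 = 1/9 each.
Living: Eshan, Omkar, Aarav, and Yamini — each takes 1/9.
Deceased: Ishita and Chetan. Their combined 2/9 is pooled and carried to generation 3.
At generation 3 (Manoj, Rajiv, Tarun) there are 3 shares of (2/9)/3 = 2/27 each.
Living: Rajiv and Tarun — each takes 2/27.
Deceased: Manoj. That 2/27 share is carried to generation 4.
At generation 4 (Girish, Deepa, Jayant, Usha) there are 4 shares of (2/27)/4 = 1/54 each.
Living: Girish, Deepa, Jayant, and Usha — each takes 1/54.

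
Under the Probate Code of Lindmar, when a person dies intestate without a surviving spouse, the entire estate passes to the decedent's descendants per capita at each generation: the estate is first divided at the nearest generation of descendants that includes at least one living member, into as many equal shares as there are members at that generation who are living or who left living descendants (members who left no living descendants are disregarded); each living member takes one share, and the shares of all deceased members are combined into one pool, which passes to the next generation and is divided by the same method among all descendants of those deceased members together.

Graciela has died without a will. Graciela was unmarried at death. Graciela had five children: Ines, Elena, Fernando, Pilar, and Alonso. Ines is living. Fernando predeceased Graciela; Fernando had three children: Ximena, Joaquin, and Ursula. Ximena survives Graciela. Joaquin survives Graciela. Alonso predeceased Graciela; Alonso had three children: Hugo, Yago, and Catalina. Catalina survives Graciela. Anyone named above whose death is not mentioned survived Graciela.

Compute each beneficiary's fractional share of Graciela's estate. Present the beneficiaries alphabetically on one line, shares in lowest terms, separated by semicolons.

There is no surviving spouse, so the entire estate passes to Graciela's descendants per capita at each generation.
At generation 1 (Ines, Elena, Fernando, Pilar, Alonso) there are 5 shares of (1)/5 = 1/5 each.
Living: Ines, Elena, and Pilar — each takes 1/5.
Deceased: Fernando and Alonso. Their combined 2/5 is pooled and carried to generation 2.
At generation 2 (Ximena, Joaquin, Ursula, Hugo, Yago, Catalina) there are 6 shares of (2/5)/6 = 1/15 each.
Living: Ximena, Joaquin, Ursula, Hugo, Yago, and Catalina — each takes 1/15.

Catalina 1/15; Elena 1/5; Hugo 1/15; Ines 1/5; Joaquin 1/15; Pilar 1/5; Ursula 1/15; Ximena 1/15; Yago 1/15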